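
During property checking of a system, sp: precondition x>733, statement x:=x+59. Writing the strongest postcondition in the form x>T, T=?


Formula: sp(P, x:=E) = exists old_x. (x = E[old_x/x]) AND P[old_x/x] (old_x is the value of x before the assignment; eliminate old_x by solving x = E[old_x/x] for old_x)
Step 1: Precondition P: x>733, i.e. old_x > 733
Step 2: Assignment gives x = old_x + 59, so old_x = x - 59
Step 3: Substitute into P: x - 59 > 733
Step 4: Simplify: x > 733+59 = 792

792


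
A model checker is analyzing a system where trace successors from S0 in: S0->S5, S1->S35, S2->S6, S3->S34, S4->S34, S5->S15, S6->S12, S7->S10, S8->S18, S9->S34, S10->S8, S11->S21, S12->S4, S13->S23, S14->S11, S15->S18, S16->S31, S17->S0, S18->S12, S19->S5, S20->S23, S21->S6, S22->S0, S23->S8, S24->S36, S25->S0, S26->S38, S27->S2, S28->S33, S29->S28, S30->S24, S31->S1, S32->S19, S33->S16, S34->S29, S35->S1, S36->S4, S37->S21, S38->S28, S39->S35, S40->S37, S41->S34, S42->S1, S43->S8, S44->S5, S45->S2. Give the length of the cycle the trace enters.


Trace from S0 until a state repeats:
  S0 -> S5 -> S15 -> S18 -> S12 -> S4 -> S34 -> S29 -> S28 -> S33 -> S16 -> S31 -> S1 -> S35 -> S1
S1 first seen at step 12, revisited at step 14.
Cycle length = 14 - 12 = 2

2


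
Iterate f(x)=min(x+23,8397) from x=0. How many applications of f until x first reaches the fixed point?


Step 1: x=0, cap=8397, increment=23
Step 2: x grows by 23 each step until capped at 8397; fixed point is x=8397
Step 3: iterations = ceil(8397/23) = 366

366


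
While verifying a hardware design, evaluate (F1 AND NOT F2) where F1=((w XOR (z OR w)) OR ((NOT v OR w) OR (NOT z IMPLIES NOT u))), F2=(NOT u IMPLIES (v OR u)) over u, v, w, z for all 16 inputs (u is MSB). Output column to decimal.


F1 = ((w XOR (z OR w)) OR ((NOT v OR w) OR (NOT z IMPLIES NOT u)))
F2 = (NOT u IMPLIES (v OR u))
Counterexample to F1=>F2 is where F1=1 and F2=0.
Evaluate each row (bits = u,v,w,z, MSB first):
  row 0 [0000]: F1=1 F2=0 -> F1&~F2 -> 1
  row 1 [0001]: F1=1 F2=0 -> F1&~F2 -> 1
  row 2 [0010]: F1=1 F2=0 -> F1&~F2 -> 1
  row 3 [0011]: F1=1 F2=0 -> F1&~F2 -> 1
  row 4 [0100]: F1=1 F2=1 -> F1&~F2 -> 0
  row 5 [0101]: F1=1 F2=1 -> F1&~F2 -> 0
  row 6 [0110]: F1=1 F2=1 -> F1&~F2 -> 0
  row 7 [0111]: F1=1 F2=1 -> F1&~F2 -> 0
  row 8 [1000]: F1=1 F2=1 -> F1&~F2 -> 0
  row 9 [1001]: F1=1 F2=1 -> F1&~F2 -> 0
  row 10 [1010]: F1=1 F2=1 -> F1&~F2 -> 0
  row 11 [1011]: F1=1 F2=1 -> F1&~F2 -> 0
  row 12 [1100]: F1=0 F2=1 -> F1&~F2 -> 0
  row 13 [1101]: F1=1 F2=1 -> F1&~F2 -> 0
  row 14 [1110]: F1=1 F2=1 -> F1&~F2 -> 0
  row 15 [1111]: F1=1 F2=1 -> F1&~F2 -> 0
Full result column, 4 rows per line (u,v fixed per line; w,z runs 00..11 left to right):
  rows 0-3 [u,v=00]: 1111  = hex F
  rows 4-7 [u,v=01]: 0000  = hex 0
  rows 8-11 [u,v=10]: 0000  = hex 0
  rows 12-15 [u,v=11]: 0000  = hex 0
Counterexample vector (row 0 .. row 15) = 1111000000000000
Output column grouped in 4s = 1111 0000 0000 0000 = 0xF000
Convert to decimal digit by digit (value = value*16 + digit):
  F -> 15
  15*16 + 0 = 240
  240*16 + 0 = 3840
  3840*16 + 0 = 61440
Decimal = 61440

61440


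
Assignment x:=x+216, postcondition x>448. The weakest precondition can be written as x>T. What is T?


Formula: wp(x:=E, P) = P[E/x] (substitute E for x in postcondition)
Step 1: Postcondition: x>448
Step 2: Substitute x+216 for x: x+216>448
Step 3: Solve for x: x > 448-216 = 232

232


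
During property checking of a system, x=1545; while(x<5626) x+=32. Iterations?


Step 1: x goes from 1545 toward 5626 by 32; the body runs while x<5626, so iterations = ceil((bound-start)/step)
Step 2: Distance=4081
Step 3: ceil(4081/32)=128

128


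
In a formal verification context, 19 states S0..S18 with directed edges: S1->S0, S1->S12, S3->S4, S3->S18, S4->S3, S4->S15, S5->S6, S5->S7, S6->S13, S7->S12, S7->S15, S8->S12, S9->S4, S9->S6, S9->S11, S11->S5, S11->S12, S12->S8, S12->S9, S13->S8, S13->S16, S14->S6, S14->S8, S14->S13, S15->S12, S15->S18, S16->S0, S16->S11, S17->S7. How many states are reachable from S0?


BFS from S0:
  layer 0: {S0}
Reachable set: {S0}
Count = 1

1


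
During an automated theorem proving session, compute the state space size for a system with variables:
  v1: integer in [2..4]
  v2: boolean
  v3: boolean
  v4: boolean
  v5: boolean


State space = product of domain sizes of all variables.
Domain sizes:
  v1 (integer in [2..4]): 3
  v2 (boolean): 2
  v3 (boolean): 2
  v4 (boolean): 2
  v5 (boolean): 2
Product = 3 * 2 * 2 * 2 * 2 = 48

48


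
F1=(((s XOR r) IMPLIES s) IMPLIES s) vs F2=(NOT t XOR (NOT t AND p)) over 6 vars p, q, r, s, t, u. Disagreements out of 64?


F1 = (((s XOR r) IMPLIES s) IMPLIES s)
F2 = (NOT t XOR (NOT t AND p))
Evaluate both on each of 64 rows (bits = p,q,r,s,t,u):
  row 0 [000000]: F1=0 F2=1 (differ) -> 1
  row 1 [000001]: F1=0 F2=1 (differ) -> 1
  row 2 [000010]: F1=0 F2=0 -> 0
  row 3 [000011]: F1=0 F2=0 -> 0
  row 4 [000100]: F1=1 F2=1 -> 0
  (every remaining row is evaluated the same way; all 64 results are listed next)
Full result column, 8 rows per line (p,q,r fixed per line; s,t,u runs 000..111 left to right):
  rows 0-7 [p,q,r=000]: 11000011  (ones: 4)
  rows 8-15 [p,q,r=001]: 00110011  (ones: 4)
  rows 16-23 [p,q,r=010]: 11000011  (ones: 4)
  rows 24-31 [p,q,r=011]: 00110011  (ones: 4)
  rows 32-39 [p,q,r=100]: 00001111  (ones: 4)
  rows 40-47 [p,q,r=101]: 11111111  (ones: 8)
  rows 48-55 [p,q,r=110]: 00001111  (ones: 4)
  rows 56-63 [p,q,r=111]: 11111111  (ones: 8)
Disagreements = 4+4+4+4+4+8+4+8 = 40

40


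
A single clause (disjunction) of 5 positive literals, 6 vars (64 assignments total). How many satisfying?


Step 1: Total=2^6=64
Step 2: Unsat when all 5 false: 2^1=2
Step 3: Sat=64-2=62

62


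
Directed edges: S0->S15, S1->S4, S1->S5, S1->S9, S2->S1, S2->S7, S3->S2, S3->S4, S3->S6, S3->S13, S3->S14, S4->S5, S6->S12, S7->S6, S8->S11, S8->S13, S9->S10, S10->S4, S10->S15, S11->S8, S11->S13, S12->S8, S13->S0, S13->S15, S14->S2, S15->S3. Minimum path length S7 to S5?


BFS layer-by-layer from S7:
  dist 0: {S7}
  dist 1: {S6}
  dist 2: {S12}
  dist 3: {S8}
  dist 4: {S11, S13}
  dist 5: {S0, S15}
  dist 6: {S3}
  dist 7: {S2, S4, S14}
  dist 8: {S1, S5}
  -> S5 reached at distance 8
Shortest path length = 8

8


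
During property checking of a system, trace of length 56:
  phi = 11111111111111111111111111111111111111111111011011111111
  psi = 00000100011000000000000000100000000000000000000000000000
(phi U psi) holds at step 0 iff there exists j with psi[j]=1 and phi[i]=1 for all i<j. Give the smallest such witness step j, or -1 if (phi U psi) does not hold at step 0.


(phi U psi) at 0: need smallest j with psi[j]=1 and phi[i]=1 for all i in [0,j).
Scan from step 0:
  step 0: phi=1, psi=0 -> continue
  step 1: phi=1, psi=0 -> continue
  step 2: phi=1, psi=0 -> continue
  step 3: phi=1, psi=0 -> continue
  step 5: psi=1 and phi held for [0,5) -> witness found
Witness step = 5

5


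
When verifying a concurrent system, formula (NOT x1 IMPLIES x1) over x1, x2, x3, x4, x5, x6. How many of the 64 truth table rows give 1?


Formula: (NOT x1 IMPLIES x1) over 6 vars (64 rows)
Evaluate each row (x1, x2, x3, x4, x5, x6 as bits, MSB first):
  row 0 [000000]: (NOT 0 IMPLIES 0) -> 0
  row 1 [000001]: (NOT 0 IMPLIES 0) -> 0
  row 2 [000010]: (NOT 0 IMPLIES 0) -> 0
  row 3 [000011]: (NOT 0 IMPLIES 0) -> 0
  row 4 [000100]: (NOT 0 IMPLIES 0) -> 0
  (every remaining row is evaluated the same way; all 64 results are listed next)
Full result column, 8 rows per line (x1,x2,x3 fixed per line; x4,x5,x6 runs 000..111 left to right):
  rows 0-7 [x1,x2,x3=000]: 00000000  (ones: 0)
  rows 8-15 [x1,x2,x3=001]: 00000000  (ones: 0)
  rows 16-23 [x1,x2,x3=010]: 00000000  (ones: 0)
  rows 24-31 [x1,x2,x3=011]: 00000000  (ones: 0)
  rows 32-39 [x1,x2,x3=100]: 11111111  (ones: 8)
  rows 40-47 [x1,x2,x3=101]: 11111111  (ones: 8)
  rows 48-55 [x1,x2,x3=110]: 11111111  (ones: 8)
  rows 56-63 [x1,x2,x3=111]: 11111111  (ones: 8)
Count of 1-rows = 0+0+0+0+8+8+8+8 = 32

32


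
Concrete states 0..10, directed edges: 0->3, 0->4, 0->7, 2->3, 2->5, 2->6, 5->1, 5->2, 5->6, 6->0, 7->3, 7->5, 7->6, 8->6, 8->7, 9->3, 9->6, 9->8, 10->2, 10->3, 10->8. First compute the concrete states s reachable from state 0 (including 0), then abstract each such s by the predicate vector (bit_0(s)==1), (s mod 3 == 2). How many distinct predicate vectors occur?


BFS from 0:
Concrete reachable: {0, 1, 2, 3, 4, 5, 6, 7}
Abstract via predicates (bit_0(s)==1), (s mod 3 == 2):
  (0,0) <- {0, 4, 6}
  (0,1) <- {2}
  (1,0) <- {1, 3, 7}
  (1,1) <- {5}
Distinct abstract states = 4

4


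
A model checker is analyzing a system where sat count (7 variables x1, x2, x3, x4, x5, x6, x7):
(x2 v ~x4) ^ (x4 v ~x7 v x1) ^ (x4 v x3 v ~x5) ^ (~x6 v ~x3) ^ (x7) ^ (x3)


CNF with 6 clauses over 7 vars (128 assignments).
An assignment satisfies CNF iff every clause has >=1 true literal.
Check each row (bits = x1,x2,x3,x4,x5,x6,x7; clause T/F shown):
  row 0 [0000000]: clauses=TTTTFF -> 0
  row 1 [0000001]: clauses=TFTTTF -> 0
  row 2 [0000010]: clauses=TTTTFF -> 0
  row 3 [0000011]: clauses=TFTTTF -> 0
  row 4 [0000100]: clauses=TTFTFF -> 0
  (every remaining row is evaluated the same way; all 128 results are listed next)
Full result column, 8 rows per line (x1,x2,x3,x4 fixed per line; x5,x6,x7 runs 000..111 left to right):
  rows 0-7 [x1,x2,x3,x4=0000]: 00000000  (ones: 0)
  rows 8-15 [x1,x2,x3,x4=0001]: 00000000  (ones: 0)
  rows 16-23 [x1,x2,x3,x4=0010]: 00000000  (ones: 0)
  rows 24-31 [x1,x2,x3,x4=0011]: 00000000  (ones: 0)
  rows 32-39 [x1,x2,x3,x4=0100]: 00000000  (ones: 0)
  rows 40-47 [x1,x2,x3,x4=0101]: 00000000  (ones: 0)
  rows 48-55 [x1,x2,x3,x4=0110]: 00000000  (ones: 0)
  rows 56-63 [x1,x2,x3,x4=0111]: 01000100  (ones: 2)
  rows 64-71 [x1,x2,x3,x4=1000]: 00000000  (ones: 0)
  rows 72-79 [x1,x2,x3,x4=1001]: 00000000  (ones: 0)
  rows 80-87 [x1,x2,x3,x4=1010]: 01000100  (ones: 2)
  rows 88-95 [x1,x2,x3,x4=1011]: 00000000  (ones: 0)
  rows 96-103 [x1,x2,x3,x4=1100]: 00000000  (ones: 0)
  rows 104-111 [x1,x2,x3,x4=1101]: 00000000  (ones: 0)
  rows 112-119 [x1,x2,x3,x4=1110]: 01000100  (ones: 2)
  rows 120-127 [x1,x2,x3,x4=1111]: 01000100  (ones: 2)
Satisfying assignments = 0+0+0+0+0+0+0+2+0+0+2+0+0+0+2+2 = 8

8


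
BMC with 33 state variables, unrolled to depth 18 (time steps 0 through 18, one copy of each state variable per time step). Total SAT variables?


BMC unrolls to depth k, creating one copy of each state var for steps 0..k.
Step count = 18 + 1 = 19 (steps 0 through 18)
Vars per step = 33
Total = 33 * 19 = 627

627


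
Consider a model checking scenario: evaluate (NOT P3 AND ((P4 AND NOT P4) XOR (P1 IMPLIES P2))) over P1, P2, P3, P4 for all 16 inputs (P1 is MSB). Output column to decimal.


Formula: (NOT P3 AND ((P4 AND NOT P4) XOR (P1 IMPLIES P2))) over P1, P2, P3, P4 (16 rows)
Evaluate each row (bits = P1,P2,P3,P4, MSB first):
  row 0 [0000]: (NOT 0 AND ((0 AND NOT 0) XOR (0 IMPLIES 0))) -> 1
  row 1 [0001]: (NOT 0 AND ((1 AND NOT 1) XOR (0 IMPLIES 0))) -> 1
  row 2 [0010]: (NOT 1 AND ((0 AND NOT 0) XOR (0 IMPLIES 0))) -> 0
  row 3 [0011]: (NOT 1 AND ((1 AND NOT 1) XOR (0 IMPLIES 0))) -> 0
  row 4 [0100]: (NOT 0 AND ((0 AND NOT 0) XOR (0 IMPLIES 1))) -> 1
  row 5 [0101]: (NOT 0 AND ((1 AND NOT 1) XOR (0 IMPLIES 1))) -> 1
  row 6 [0110]: (NOT 1 AND ((0 AND NOT 0) XOR (0 IMPLIES 1))) -> 0
  row 7 [0111]: (NOT 1 AND ((1 AND NOT 1) XOR (0 IMPLIES 1))) -> 0
  row 8 [1000]: (NOT 0 AND ((0 AND NOT 0) XOR (1 IMPLIES 0))) -> 0
  row 9 [1001]: (NOT 0 AND ((1 AND NOT 1) XOR (1 IMPLIES 0))) -> 0
  row 10 [1010]: (NOT 1 AND ((0 AND NOT 0) XOR (1 IMPLIES 0))) -> 0
  row 11 [1011]: (NOT 1 AND ((1 AND NOT 1) XOR (1 IMPLIES 0))) -> 0
  row 12 [1100]: (NOT 0 AND ((0 AND NOT 0) XOR (1 IMPLIES 1))) -> 1
  row 13 [1101]: (NOT 0 AND ((1 AND NOT 1) XOR (1 IMPLIES 1))) -> 1
  row 14 [1110]: (NOT 1 AND ((0 AND NOT 0) XOR (1 IMPLIES 1))) -> 0
  row 15 [1111]: (NOT 1 AND ((1 AND NOT 1) XOR (1 IMPLIES 1))) -> 0
Full result column, 4 rows per line (P1,P2 fixed per line; P3,P4 runs 00..11 left to right):
  rows 0-3 [P1,P2=00]: 1100  = hex C
  rows 4-7 [P1,P2=01]: 1100  = hex C
  rows 8-11 [P1,P2=10]: 0000  = hex 0
  rows 12-15 [P1,P2=11]: 1100  = hex C
Output column (row 0 .. row 15) = 1100110000001100
Output column grouped in 4s = 1100 1100 0000 1100 = 0xCC0C
Convert to decimal digit by digit (value = value*16 + digit):
  C -> 12
  12*16 + 12 (C) = 204
  204*16 + 0 = 3264
  3264*16 + 12 (C) = 52236
Decimal = 52236

52236


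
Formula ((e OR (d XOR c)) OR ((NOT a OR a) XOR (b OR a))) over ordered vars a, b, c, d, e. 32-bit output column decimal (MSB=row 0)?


Formula: ((e OR (d XOR c)) OR ((NOT a OR a) XOR (b OR a))) over a, b, c, d, e (32 rows)
Evaluate each row (bits = a,b,c,d,e, MSB first):
  row 0 [00000]: ((0 OR (0 XOR 0)) OR ((NOT 0 OR 0) XOR (0 OR 0))) -> 1
  row 1 [00001]: ((1 OR (0 XOR 0)) OR ((NOT 0 OR 0) XOR (0 OR 0))) -> 1
  row 2 [00010]: ((0 OR (1 XOR 0)) OR ((NOT 0 OR 0) XOR (0 OR 0))) -> 1
  row 3 [00011]: ((1 OR (1 XOR 0)) OR ((NOT 0 OR 0) XOR (0 OR 0))) -> 1
  row 4 [00100]: ((0 OR (0 XOR 1)) OR ((NOT 0 OR 0) XOR (0 OR 0))) -> 1
  row 5 [00101]: ((1 OR (0 XOR 1)) OR ((NOT 0 OR 0) XOR (0 OR 0))) -> 1
  row 6 [00110]: ((0 OR (1 XOR 1)) OR ((NOT 0 OR 0) XOR (0 OR 0))) -> 1
  row 7 [00111]: ((1 OR (1 XOR 1)) OR ((NOT 0 OR 0) XOR (0 OR 0))) -> 1
  row 8 [01000]: ((0 OR (0 XOR 0)) OR ((NOT 0 OR 0) XOR (1 OR 0))) -> 0
  row 9 [01001]: ((1 OR (0 XOR 0)) OR ((NOT 0 OR 0) XOR (1 OR 0))) -> 1
  row 10 [01010]: ((0 OR (1 XOR 0)) OR ((NOT 0 OR 0) XOR (1 OR 0))) -> 1
  row 11 [01011]: ((1 OR (1 XOR 0)) OR ((NOT 0 OR 0) XOR (1 OR 0))) -> 1
  row 12 [01100]: ((0 OR (0 XOR 1)) OR ((NOT 0 OR 0) XOR (1 OR 0))) -> 1
  row 13 [01101]: ((1 OR (0 XOR 1)) OR ((NOT 0 OR 0) XOR (1 OR 0))) -> 1
  row 14 [01110]: ((0 OR (1 XOR 1)) OR ((NOT 0 OR 0) XOR (1 OR 0))) -> 0
  row 15 [01111]: ((1 OR (1 XOR 1)) OR ((NOT 0 OR 0) XOR (1 OR 0))) -> 1
  row 16 [10000]: ((0 OR (0 XOR 0)) OR ((NOT 1 OR 1) XOR (0 OR 1))) -> 0
  row 17 [10001]: ((1 OR (0 XOR 0)) OR ((NOT 1 OR 1) XOR (0 OR 1))) -> 1
  row 18 [10010]: ((0 OR (1 XOR 0)) OR ((NOT 1 OR 1) XOR (0 OR 1))) -> 1
  row 19 [10011]: ((1 OR (1 XOR 0)) OR ((NOT 1 OR 1) XOR (0 OR 1))) -> 1
  row 20 [10100]: ((0 OR (0 XOR 1)) OR ((NOT 1 OR 1) XOR (0 OR 1))) -> 1
  row 21 [10101]: ((1 OR (0 XOR 1)) OR ((NOT 1 OR 1) XOR (0 OR 1))) -> 1
  row 22 [10110]: ((0 OR (1 XOR 1)) OR ((NOT 1 OR 1) XOR (0 OR 1))) -> 0
  row 23 [10111]: ((1 OR (1 XOR 1)) OR ((NOT 1 OR 1) XOR (0 OR 1))) -> 1
  row 24 [11000]: ((0 OR (0 XOR 0)) OR ((NOT 1 OR 1) XOR (1 OR 1))) -> 0
  row 25 [11001]: ((1 OR (0 XOR 0)) OR ((NOT 1 OR 1) XOR (1 OR 1))) -> 1
  row 26 [11010]: ((0 OR (1 XOR 0)) OR ((NOT 1 OR 1) XOR (1 OR 1))) -> 1
  row 27 [11011]: ((1 OR (1 XOR 0)) OR ((NOT 1 OR 1) XOR (1 OR 1))) -> 1
  row 28 [11100]: ((0 OR (0 XOR 1)) OR ((NOT 1 OR 1) XOR (1 OR 1))) -> 1
  row 29 [11101]: ((1 OR (0 XOR 1)) OR ((NOT 1 OR 1) XOR (1 OR 1))) -> 1
  row 30 [11110]: ((0 OR (1 XOR 1)) OR ((NOT 1 OR 1) XOR (1 OR 1))) -> 0
  row 31 [11111]: ((1 OR (1 XOR 1)) OR ((NOT 1 OR 1) XOR (1 OR 1))) -> 1
Full result column, 4 rows per line (a,b,c fixed per line; d,e runs 00..11 left to right):
  rows 0-3 [a,b,c=000]: 1111  = hex F
  rows 4-7 [a,b,c=001]: 1111  = hex F
  rows 8-11 [a,b,c=010]: 0111  = hex 7
  rows 12-15 [a,b,c=011]: 1101  = hex D
  rows 16-19 [a,b,c=100]: 0111  = hex 7
  rows 20-23 [a,b,c=101]: 1101  = hex D
  rows 24-27 [a,b,c=110]: 0111  = hex 7
  rows 28-31 [a,b,c=111]: 1101  = hex D
Output column (row 0 .. row 31) = 11111111011111010111110101111101
Output column grouped in 4s = 1111 1111 0111 1101 0111 1101 0111 1101 = 0xFF7D7D7D
Convert to decimal digit by digit (value = value*16 + digit):
  F -> 15
  15*16 + 15 (F) = 255
  255*16 + 7 = 4087
  4087*16 + 13 (D) = 65405
  65405*16 + 7 = 1046487
  1046487*16 + 13 (D) = 16743805
  16743805*16 + 7 = 267900887
  267900887*16 + 13 (D) = 4286414205
Decimal = 4286414205

4286414205


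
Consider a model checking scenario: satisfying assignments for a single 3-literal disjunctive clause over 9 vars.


Step 1: Total=2^9=512
Step 2: Unsat when all 3 false: 2^6=64
Step 3: Sat=512-64=448

448


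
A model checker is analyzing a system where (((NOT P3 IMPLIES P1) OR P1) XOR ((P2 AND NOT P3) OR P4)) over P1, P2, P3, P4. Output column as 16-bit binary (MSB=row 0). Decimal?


Formula: (((NOT P3 IMPLIES P1) OR P1) XOR ((P2 AND NOT P3) OR P4)) over P1, P2, P3, P4 (16 rows)
Evaluate each row (bits = P1,P2,P3,P4, MSB first):
  row 0 [0000]: (((NOT 0 IMPLIES 0) OR 0) XOR ((0 AND NOT 0) OR 0)) -> 0
  row 1 [0001]: (((NOT 0 IMPLIES 0) OR 0) XOR ((0 AND NOT 0) OR 1)) -> 1
  row 2 [0010]: (((NOT 1 IMPLIES 0) OR 0) XOR ((0 AND NOT 1) OR 0)) -> 1
  row 3 [0011]: (((NOT 1 IMPLIES 0) OR 0) XOR ((0 AND NOT 1) OR 1)) -> 0
  row 4 [0100]: (((NOT 0 IMPLIES 0) OR 0) XOR ((1 AND NOT 0) OR 0)) -> 1
  row 5 [0101]: (((NOT 0 IMPLIES 0) OR 0) XOR ((1 AND NOT 0) OR 1)) -> 1
  row 6 [0110]: (((NOT 1 IMPLIES 0) OR 0) XOR ((1 AND NOT 1) OR 0)) -> 1
  row 7 [0111]: (((NOT 1 IMPLIES 0) OR 0) XOR ((1 AND NOT 1) OR 1)) -> 0
  row 8 [1000]: (((NOT 0 IMPLIES 1) OR 1) XOR ((0 AND NOT 0) OR 0)) -> 1
  row 9 [1001]: (((NOT 0 IMPLIES 1) OR 1) XOR ((0 AND NOT 0) OR 1)) -> 0
  row 10 [1010]: (((NOT 1 IMPLIES 1) OR 1) XOR ((0 AND NOT 1) OR 0)) -> 1
  row 11 [1011]: (((NOT 1 IMPLIES 1) OR 1) XOR ((0 AND NOT 1) OR 1)) -> 0
  row 12 [1100]: (((NOT 0 IMPLIES 1) OR 1) XOR ((1 AND NOT 0) OR 0)) -> 0
  row 13 [1101]: (((NOT 0 IMPLIES 1) OR 1) XOR ((1 AND NOT 0) OR 1)) -> 0
  row 14 [1110]: (((NOT 1 IMPLIES 1) OR 1) XOR ((1 AND NOT 1) OR 0)) -> 1
  row 15 [1111]: (((NOT 1 IMPLIES 1) OR 1) XOR ((1 AND NOT 1) OR 1)) -> 0
Full result column, 4 rows per line (P1,P2 fixed per line; P3,P4 runs 00..11 left to right):
  rows 0-3 [P1,P2=00]: 0110  = hex 6
  rows 4-7 [P1,P2=01]: 1110  = hex E
  rows 8-11 [P1,P2=10]: 1010  = hex A
  rows 12-15 [P1,P2=11]: 0010  = hex 2
Output column (row 0 .. row 15) = 0110111010100010
Output column grouped in 4s = 0110 1110 1010 0010 = 0x6EA2
Convert to decimal digit by digit (value = value*16 + digit):
  6 -> 6
  6*16 + 14 (E) = 110
  110*16 + 10 (A) = 1770
  1770*16 + 2 = 28322
Decimal = 28322

28322


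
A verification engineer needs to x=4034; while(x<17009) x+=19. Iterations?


Step 1: x goes from 4034 toward 17009 by 19; the body runs while x<17009, so iterations = ceil((bound-start)/step)
Step 2: Distance=12975
Step 3: ceil(12975/19)=683

683


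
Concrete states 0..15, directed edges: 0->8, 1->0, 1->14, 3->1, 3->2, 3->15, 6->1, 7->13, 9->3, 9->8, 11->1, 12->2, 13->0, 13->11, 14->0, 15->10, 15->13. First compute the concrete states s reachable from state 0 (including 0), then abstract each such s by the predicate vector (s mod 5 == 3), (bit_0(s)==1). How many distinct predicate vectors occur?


BFS from 0:
Concrete reachable: {0, 8}
Abstract via predicates (s mod 5 == 3), (bit_0(s)==1):
  (0,0) <- {0}
  (1,0) <- {8}
Distinct abstract states = 2

2


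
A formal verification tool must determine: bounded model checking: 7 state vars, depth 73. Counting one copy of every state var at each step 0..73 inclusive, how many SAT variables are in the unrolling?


BMC unrolls to depth k, creating one copy of each state var for steps 0..k.
Step count = 73 + 1 = 74 (steps 0 through 73)
Vars per step = 7
Total = 7 * 74 = 518

518


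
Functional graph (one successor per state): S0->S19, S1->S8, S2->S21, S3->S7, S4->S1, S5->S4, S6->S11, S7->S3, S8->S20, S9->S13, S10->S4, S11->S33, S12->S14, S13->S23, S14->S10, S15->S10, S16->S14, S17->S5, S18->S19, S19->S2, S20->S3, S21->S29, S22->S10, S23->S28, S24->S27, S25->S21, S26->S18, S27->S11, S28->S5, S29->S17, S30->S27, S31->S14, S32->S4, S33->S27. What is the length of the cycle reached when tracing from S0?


Trace from S0 until a state repeats:
  S0 -> S19 -> S2 -> S21 -> S29 -> S17 -> S5 -> S4 -> S1 -> S8 -> S20 -> S3 -> S7 -> S3
S3 first seen at step 11, revisited at step 13.
Cycle length = 13 - 11 = 2

2


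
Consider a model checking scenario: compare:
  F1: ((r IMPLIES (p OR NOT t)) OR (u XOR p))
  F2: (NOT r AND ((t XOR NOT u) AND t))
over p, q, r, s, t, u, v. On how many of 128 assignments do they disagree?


F1 = ((r IMPLIES (p OR NOT t)) OR (u XOR p))
F2 = (NOT r AND ((t XOR NOT u) AND t))
Evaluate both on each of 128 rows (bits = p,q,r,s,t,u,v):
  row 0 [0000000]: F1=1 F2=0 (differ) -> 1
  row 1 [0000001]: F1=1 F2=0 (differ) -> 1
  row 2 [0000010]: F1=1 F2=0 (differ) -> 1
  row 3 [0000011]: F1=1 F2=0 (differ) -> 1
  row 4 [0000100]: F1=1 F2=0 (differ) -> 1
  (every remaining row is evaluated the same way; all 128 results are listed next)
Full result column, 8 rows per line (p,q,r,s fixed per line; t,u,v runs 000..111 left to right):
  rows 0-7 [p,q,r,s=0000]: 11111100  (ones: 6)
  rows 8-15 [p,q,r,s=0001]: 11111100  (ones: 6)
  rows 16-23 [p,q,r,s=0010]: 11110011  (ones: 6)
  rows 24-31 [p,q,r,s=0011]: 11110011  (ones: 6)
  rows 32-39 [p,q,r,s=0100]: 11111100  (ones: 6)
  rows 40-47 [p,q,r,s=0101]: 11111100  (ones: 6)
  rows 48-55 [p,q,r,s=0110]: 11110011  (ones: 6)
  rows 56-63 [p,q,r,s=0111]: 11110011  (ones: 6)
  rows 64-71 [p,q,r,s=1000]: 11111100  (ones: 6)
  rows 72-79 [p,q,r,s=1001]: 11111100  (ones: 6)
  rows 80-87 [p,q,r,s=1010]: 11111111  (ones: 8)
  rows 88-95 [p,q,r,s=1011]: 11111111  (ones: 8)
  rows 96-103 [p,q,r,s=1100]: 11111100  (ones: 6)
  rows 104-111 [p,q,r,s=1101]: 11111100  (ones: 6)
  rows 112-119 [p,q,r,s=1110]: 11111111  (ones: 8)
  rows 120-127 [p,q,r,s=1111]: 11111111  (ones: 8)
Disagreements = 6+6+6+6+6+6+6+6+6+6+8+8+6+6+8+8 = 104

104


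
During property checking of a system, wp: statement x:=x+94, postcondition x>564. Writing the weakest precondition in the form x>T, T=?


Formula: wp(x:=E, P) = P[E/x] (substitute E for x in postcondition)
Step 1: Postcondition: x>564
Step 2: Substitute x+94 for x: x+94>564
Step 3: Solve for x: x > 564-94 = 470

470


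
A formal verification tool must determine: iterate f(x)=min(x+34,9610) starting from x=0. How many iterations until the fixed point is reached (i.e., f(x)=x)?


Step 1: x=0, cap=9610, increment=34
Step 2: x grows by 34 each step until capped at 9610; fixed point is x=9610
Step 3: iterations = ceil(9610/34) = 283

283


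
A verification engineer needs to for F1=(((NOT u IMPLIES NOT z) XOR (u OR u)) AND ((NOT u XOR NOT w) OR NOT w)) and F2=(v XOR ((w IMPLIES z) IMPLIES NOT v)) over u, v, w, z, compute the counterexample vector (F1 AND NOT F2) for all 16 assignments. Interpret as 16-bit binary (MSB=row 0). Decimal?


F1 = (((NOT u IMPLIES NOT z) XOR (u OR u)) AND ((NOT u XOR NOT w) OR NOT w))
F2 = (v XOR ((w IMPLIES z) IMPLIES NOT v))
Counterexample to F1=>F2 is where F1=1 and F2=0.
Evaluate each row (bits = u,v,w,z, MSB first):
  row 0 [0000]: F1=1 F2=1 -> F1&~F2 -> 0
  row 1 [0001]: F1=0 F2=1 -> F1&~F2 -> 0
  row 2 [0010]: F1=1 F2=1 -> F1&~F2 -> 0
  row 3 [0011]: F1=0 F2=1 -> F1&~F2 -> 0
  row 4 [0100]: F1=1 F2=1 -> F1&~F2 -> 0
  row 5 [0101]: F1=0 F2=1 -> F1&~F2 -> 0
  row 6 [0110]: F1=1 F2=0 -> F1&~F2 -> 1
  row 7 [0111]: F1=0 F2=1 -> F1&~F2 -> 0
  row 8 [1000]: F1=0 F2=1 -> F1&~F2 -> 0
  row 9 [1001]: F1=0 F2=1 -> F1&~F2 -> 0
  row 10 [1010]: F1=0 F2=1 -> F1&~F2 -> 0
  row 11 [1011]: F1=0 F2=1 -> F1&~F2 -> 0
  row 12 [1100]: F1=0 F2=1 -> F1&~F2 -> 0
  row 13 [1101]: F1=0 F2=1 -> F1&~F2 -> 0
  row 14 [1110]: F1=0 F2=0 -> F1&~F2 -> 0
  row 15 [1111]: F1=0 F2=1 -> F1&~F2 -> 0
Full result column, 4 rows per line (u,v fixed per line; w,z runs 00..11 left to right):
  rows 0-3 [u,v=00]: 0000  = hex 0
  rows 4-7 [u,v=01]: 0010  = hex 2
  rows 8-11 [u,v=10]: 0000  = hex 0
  rows 12-15 [u,v=11]: 0000  = hex 0
Counterexample vector (row 0 .. row 15) = 0000001000000000
Output column grouped in 4s = 0000 0010 0000 0000 = 0x0200
Convert to decimal digit by digit (value = value*16 + digit):
  0 -> 0
  0*16 + 2 = 2
  2*16 + 0 = 32
  32*16 + 0 = 512
Decimal = 512

512


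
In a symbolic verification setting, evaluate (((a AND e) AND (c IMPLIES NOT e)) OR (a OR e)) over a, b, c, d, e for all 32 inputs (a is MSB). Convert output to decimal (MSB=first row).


Formula: (((a AND e) AND (c IMPLIES NOT e)) OR (a OR e)) over a, b, c, d, e (32 rows)
Evaluate each row (bits = a,b,c,d,e, MSB first):
  row 0 [00000]: (((0 AND 0) AND (0 IMPLIES NOT 0)) OR (0 OR 0)) -> 0
  row 1 [00001]: (((0 AND 1) AND (0 IMPLIES NOT 1)) OR (0 OR 1)) -> 1
  row 2 [00010]: (((0 AND 0) AND (0 IMPLIES NOT 0)) OR (0 OR 0)) -> 0
  row 3 [00011]: (((0 AND 1) AND (0 IMPLIES NOT 1)) OR (0 OR 1)) -> 1
  row 4 [00100]: (((0 AND 0) AND (1 IMPLIES NOT 0)) OR (0 OR 0)) -> 0
  row 5 [00101]: (((0 AND 1) AND (1 IMPLIES NOT 1)) OR (0 OR 1)) -> 1
  row 6 [00110]: (((0 AND 0) AND (1 IMPLIES NOT 0)) OR (0 OR 0)) -> 0
  row 7 [00111]: (((0 AND 1) AND (1 IMPLIES NOT 1)) OR (0 OR 1)) -> 1
  row 8 [01000]: (((0 AND 0) AND (0 IMPLIES NOT 0)) OR (0 OR 0)) -> 0
  row 9 [01001]: (((0 AND 1) AND (0 IMPLIES NOT 1)) OR (0 OR 1)) -> 1
  row 10 [01010]: (((0 AND 0) AND (0 IMPLIES NOT 0)) OR (0 OR 0)) -> 0
  row 11 [01011]: (((0 AND 1) AND (0 IMPLIES NOT 1)) OR (0 OR 1)) -> 1
  row 12 [01100]: (((0 AND 0) AND (1 IMPLIES NOT 0)) OR (0 OR 0)) -> 0
  row 13 [01101]: (((0 AND 1) AND (1 IMPLIES NOT 1)) OR (0 OR 1)) -> 1
  row 14 [01110]: (((0 AND 0) AND (1 IMPLIES NOT 0)) OR (0 OR 0)) -> 0
  row 15 [01111]: (((0 AND 1) AND (1 IMPLIES NOT 1)) OR (0 OR 1)) -> 1
  row 16 [10000]: (((1 AND 0) AND (0 IMPLIES NOT 0)) OR (1 OR 0)) -> 1
  row 17 [10001]: (((1 AND 1) AND (0 IMPLIES NOT 1)) OR (1 OR 1)) -> 1
  row 18 [10010]: (((1 AND 0) AND (0 IMPLIES NOT 0)) OR (1 OR 0)) -> 1
  row 19 [10011]: (((1 AND 1) AND (0 IMPLIES NOT 1)) OR (1 OR 1)) -> 1
  row 20 [10100]: (((1 AND 0) AND (1 IMPLIES NOT 0)) OR (1 OR 0)) -> 1
  row 21 [10101]: (((1 AND 1) AND (1 IMPLIES NOT 1)) OR (1 OR 1)) -> 1
  row 22 [10110]: (((1 AND 0) AND (1 IMPLIES NOT 0)) OR (1 OR 0)) -> 1
  row 23 [10111]: (((1 AND 1) AND (1 IMPLIES NOT 1)) OR (1 OR 1)) -> 1
  row 24 [11000]: (((1 AND 0) AND (0 IMPLIES NOT 0)) OR (1 OR 0)) -> 1
  row 25 [11001]: (((1 AND 1) AND (0 IMPLIES NOT 1)) OR (1 OR 1)) -> 1
  row 26 [11010]: (((1 AND 0) AND (0 IMPLIES NOT 0)) OR (1 OR 0)) -> 1
  row 27 [11011]: (((1 AND 1) AND (0 IMPLIES NOT 1)) OR (1 OR 1)) -> 1
  row 28 [11100]: (((1 AND 0) AND (1 IMPLIES NOT 0)) OR (1 OR 0)) -> 1
  row 29 [11101]: (((1 AND 1) AND (1 IMPLIES NOT 1)) OR (1 OR 1)) -> 1
  row 30 [11110]: (((1 AND 0) AND (1 IMPLIES NOT 0)) OR (1 OR 0)) -> 1
  row 31 [11111]: (((1 AND 1) AND (1 IMPLIES NOT 1)) OR (1 OR 1)) -> 1
Full result column, 4 rows per line (a,b,c fixed per line; d,e runs 00..11 left to right):
  rows 0-3 [a,b,c=000]: 0101  = hex 5
  rows 4-7 [a,b,c=001]: 0101  = hex 5
  rows 8-11 [a,b,c=010]: 0101  = hex 5
  rows 12-15 [a,b,c=011]: 0101  = hex 5
  rows 16-19 [a,b,c=100]: 1111  = hex F
  rows 20-23 [a,b,c=101]: 1111  = hex F
  rows 24-27 [a,b,c=110]: 1111  = hex F
  rows 28-31 [a,b,c=111]: 1111  = hex F
Output column (row 0 .. row 31) = 01010101010101011111111111111111
Output column grouped in 4s = 0101 0101 0101 0101 1111 1111 1111 1111 = 0x5555FFFF
Convert to decimal digit by digit (value = value*16 + digit):
  5 -> 5
  5*16 + 5 = 85
  85*16 + 5 = 1365
  1365*16 + 5 = 21845
  21845*16 + 15 (F) = 349535
  349535*16 + 15 (F) = 5592575
  5592575*16 + 15 (F) = 89481215
  89481215*16 + 15 (F) = 1431699455
Decimal = 1431699455

1431699455


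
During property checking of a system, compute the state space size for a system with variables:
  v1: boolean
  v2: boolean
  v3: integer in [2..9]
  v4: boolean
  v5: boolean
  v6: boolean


State space = product of domain sizes of all variables.
Domain sizes:
  v1 (boolean): 2
  v2 (boolean): 2
  v3 (integer in [2..9]): 8
  v4 (boolean): 2
  v5 (boolean): 2
  v6 (boolean): 2
Product = 2 * 2 * 8 * 2 * 2 * 2 = 256

256


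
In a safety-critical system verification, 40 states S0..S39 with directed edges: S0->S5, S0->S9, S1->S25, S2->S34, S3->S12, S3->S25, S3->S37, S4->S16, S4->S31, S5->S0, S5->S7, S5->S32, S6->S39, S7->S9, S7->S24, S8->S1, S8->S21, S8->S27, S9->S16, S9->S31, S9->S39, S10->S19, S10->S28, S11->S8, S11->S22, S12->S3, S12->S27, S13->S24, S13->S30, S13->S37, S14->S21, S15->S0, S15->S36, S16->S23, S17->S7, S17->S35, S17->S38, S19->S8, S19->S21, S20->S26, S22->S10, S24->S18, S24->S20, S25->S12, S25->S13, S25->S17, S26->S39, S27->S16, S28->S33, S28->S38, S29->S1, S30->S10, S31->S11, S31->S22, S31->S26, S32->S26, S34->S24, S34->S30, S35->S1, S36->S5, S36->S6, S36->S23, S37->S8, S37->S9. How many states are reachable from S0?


BFS from S0:
  layer 0: {S0}
  layer 1: {S5, S9}
  layer 2: {S7, S16, S31, S32, S39}
  layer 3: {S11, S22, S23, S24, S26}
  layer 4: {S8, S10, S18, S20}
  layer 5: {S1, S19, S21, S27, S28}
  layer 6: {S25, S33, S38}
  layer 7: {S12, S13, S17}
  layer 8: {S3, S30, S35, S37}
Reachable set: {S0, S1, S3, S5, S7, S8, S9, S10, S11, S12, S13, S16, S17, S18, S19, S20, S21, S22, S23, S24, S25, S26, S27, S28, S30, S31, S32, S33, S35, S37, S38, S39}
Count = 32

32


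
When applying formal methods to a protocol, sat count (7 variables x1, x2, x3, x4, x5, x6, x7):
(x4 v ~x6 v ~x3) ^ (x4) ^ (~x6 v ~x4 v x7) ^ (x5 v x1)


CNF with 4 clauses over 7 vars (128 assignments).
An assignment satisfies CNF iff every clause has >=1 true literal.
Check each row (bits = x1,x2,x3,x4,x5,x6,x7; clause T/F shown):
  row 0 [0000000]: clauses=TFTF -> 0
  row 1 [0000001]: clauses=TFTF -> 0
  row 2 [0000010]: clauses=TFTF -> 0
  row 3 [0000011]: clauses=TFTF -> 0
  row 4 [0000100]: clauses=TFTT -> 0
  (every remaining row is evaluated the same way; all 128 results are listed next)
Full result column, 8 rows per line (x1,x2,x3,x4 fixed per line; x5,x6,x7 runs 000..111 left to right):
  rows 0-7 [x1,x2,x3,x4=0000]: 00000000  (ones: 0)
  rows 8-15 [x1,x2,x3,x4=0001]: 00001101  (ones: 3)
  rows 16-23 [x1,x2,x3,x4=0010]: 00000000  (ones: 0)
  rows 24-31 [x1,x2,x3,x4=0011]: 00001101  (ones: 3)
  rows 32-39 [x1,x2,x3,x4=0100]: 00000000  (ones: 0)
  rows 40-47 [x1,x2,x3,x4=0101]: 00001101  (ones: 3)
  rows 48-55 [x1,x2,x3,x4=0110]: 00000000  (ones: 0)
  rows 56-63 [x1,x2,x3,x4=0111]: 00001101  (ones: 3)
  rows 64-71 [x1,x2,x3,x4=1000]: 00000000  (ones: 0)
  rows 72-79 [x1,x2,x3,x4=1001]: 11011101  (ones: 6)
  rows 80-87 [x1,x2,x3,x4=1010]: 00000000  (ones: 0)
  rows 88-95 [x1,x2,x3,x4=1011]: 11011101  (ones: 6)
  rows 96-103 [x1,x2,x3,x4=1100]: 00000000  (ones: 0)
  rows 104-111 [x1,x2,x3,x4=1101]: 11011101  (ones: 6)
  rows 112-119 [x1,x2,x3,x4=1110]: 00000000  (ones: 0)
  rows 120-127 [x1,x2,x3,x4=1111]: 11011101  (ones: 6)
Satisfying assignments = 0+3+0+3+0+3+0+3+0+6+0+6+0+6+0+6 = 36

36


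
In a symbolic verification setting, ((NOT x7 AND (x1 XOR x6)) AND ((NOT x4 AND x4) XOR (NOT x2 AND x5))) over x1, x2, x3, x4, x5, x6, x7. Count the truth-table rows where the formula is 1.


Formula: ((NOT x7 AND (x1 XOR x6)) AND ((NOT x4 AND x4) XOR (NOT x2 AND x5))) over 7 vars (128 rows)
Evaluate each row (x1, x2, x3, x4, x5, x6, x7 as bits, MSB first):
  row 0 [0000000]: ((NOT 0 AND (0 XOR 0)) AND ((NOT 0 AND 0) XOR (NOT 0 AND 0))) -> 0
  row 1 [0000001]: ((NOT 1 AND (0 XOR 0)) AND ((NOT 0 AND 0) XOR (NOT 0 AND 0))) -> 0
  row 2 [0000010]: ((NOT 0 AND (0 XOR 1)) AND ((NOT 0 AND 0) XOR (NOT 0 AND 0))) -> 0
  row 3 [0000011]: ((NOT 1 AND (0 XOR 1)) AND ((NOT 0 AND 0) XOR (NOT 0 AND 0))) -> 0
  row 4 [0000100]: ((NOT 0 AND (0 XOR 0)) AND ((NOT 0 AND 0) XOR (NOT 0 AND 1))) -> 0
  (every remaining row is evaluated the same way; all 128 results are listed next)
Full result column, 8 rows per line (x1,x2,x3,x4 fixed per line; x5,x6,x7 runs 000..111 left to right):
  rows 0-7 [x1,x2,x3,x4=0000]: 00000010  (ones: 1)
  rows 8-15 [x1,x2,x3,x4=0001]: 00000010  (ones: 1)
  rows 16-23 [x1,x2,x3,x4=0010]: 00000010  (ones: 1)
  rows 24-31 [x1,x2,x3,x4=0011]: 00000010  (ones: 1)
  rows 32-39 [x1,x2,x3,x4=0100]: 00000000  (ones: 0)
  rows 40-47 [x1,x2,x3,x4=0101]: 00000000  (ones: 0)
  rows 48-55 [x1,x2,x3,x4=0110]: 00000000  (ones: 0)
  rows 56-63 [x1,x2,x3,x4=0111]: 00000000  (ones: 0)
  rows 64-71 [x1,x2,x3,x4=1000]: 00001000  (ones: 1)
  rows 72-79 [x1,x2,x3,x4=1001]: 00001000  (ones: 1)
  rows 80-87 [x1,x2,x3,x4=1010]: 00001000  (ones: 1)
  rows 88-95 [x1,x2,x3,x4=1011]: 00001000  (ones: 1)
  rows 96-103 [x1,x2,x3,x4=1100]: 00000000  (ones: 0)
  rows 104-111 [x1,x2,x3,x4=1101]: 00000000  (ones: 0)
  rows 112-119 [x1,x2,x3,x4=1110]: 00000000  (ones: 0)
  rows 120-127 [x1,x2,x3,x4=1111]: 00000000  (ones: 0)
Count of 1-rows = 1+1+1+1+0+0+0+0+1+1+1+1+0+0+0+0 = 8

8


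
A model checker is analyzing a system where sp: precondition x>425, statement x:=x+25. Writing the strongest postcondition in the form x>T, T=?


Formula: sp(P, x:=E) = exists old_x. (x = E[old_x/x]) AND P[old_x/x] (old_x is the value of x before the assignment; eliminate old_x by solving x = E[old_x/x] for old_x)
Step 1: Precondition P: x>425, i.e. old_x > 425
Step 2: Assignment gives x = old_x + 25, so old_x = x - 25
Step 3: Substitute into P: x - 25 > 425
Step 4: Simplify: x > 425+25 = 450

450


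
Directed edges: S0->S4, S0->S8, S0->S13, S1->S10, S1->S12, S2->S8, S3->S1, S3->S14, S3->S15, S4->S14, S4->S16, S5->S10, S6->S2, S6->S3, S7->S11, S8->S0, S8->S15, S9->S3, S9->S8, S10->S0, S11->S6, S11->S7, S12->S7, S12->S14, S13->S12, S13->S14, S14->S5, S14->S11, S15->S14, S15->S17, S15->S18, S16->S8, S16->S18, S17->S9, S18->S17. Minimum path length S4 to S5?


BFS layer-by-layer from S4:
  dist 0: {S4}
  dist 1: {S14, S16}
  dist 2: {S5, S8, S11, S18}
  -> S5 reached at distance 2
Shortest path length = 2

2


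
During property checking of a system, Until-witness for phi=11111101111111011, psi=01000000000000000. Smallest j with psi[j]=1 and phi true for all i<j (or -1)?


(phi U psi) at 0: need smallest j with psi[j]=1 and phi[i]=1 for all i in [0,j).
Scan from step 0:
  step 0: phi=1, psi=0 -> continue
  step 1: psi=1 and phi held for [0,1) -> witness found
Witness step = 1

1


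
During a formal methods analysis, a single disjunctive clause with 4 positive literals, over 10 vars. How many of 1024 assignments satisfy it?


Step 1: Total=2^10=1024
Step 2: Unsat when all 4 false: 2^6=64
Step 3: Sat=1024-64=960

960


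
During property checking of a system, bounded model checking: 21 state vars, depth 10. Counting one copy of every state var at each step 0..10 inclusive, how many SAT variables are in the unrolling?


BMC unrolls to depth k, creating one copy of each state var for steps 0..k.
Step count = 10 + 1 = 11 (steps 0 through 10)
Vars per step = 21
Total = 21 * 11 = 231

231


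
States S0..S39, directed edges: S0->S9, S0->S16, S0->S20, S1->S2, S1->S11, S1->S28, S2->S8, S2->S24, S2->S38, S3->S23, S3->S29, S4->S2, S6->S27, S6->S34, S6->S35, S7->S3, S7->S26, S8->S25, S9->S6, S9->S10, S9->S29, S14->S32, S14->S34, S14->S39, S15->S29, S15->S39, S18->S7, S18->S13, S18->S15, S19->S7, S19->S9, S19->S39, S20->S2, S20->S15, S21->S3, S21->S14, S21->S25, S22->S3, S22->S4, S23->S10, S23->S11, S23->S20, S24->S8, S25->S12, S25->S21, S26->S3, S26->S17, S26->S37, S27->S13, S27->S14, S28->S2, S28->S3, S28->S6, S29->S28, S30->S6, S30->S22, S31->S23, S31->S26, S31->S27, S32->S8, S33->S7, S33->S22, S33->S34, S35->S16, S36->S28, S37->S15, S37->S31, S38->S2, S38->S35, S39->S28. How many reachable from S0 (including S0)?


BFS from S0:
  layer 0: {S0}
  layer 1: {S9, S16, S20}
  layer 2: {S2, S6, S10, S15, S29}
  layer 3: {S8, S24, S27, S28, S34, S35, S38, S39}
  layer 4: {S3, S13, S14, S25}
  layer 5: {S12, S21, S23, S32}
  layer 6: {S11}
Reachable set: {S0, S2, S3, S6, S8, S9, S10, S11, S12, S13, S14, S15, S16, S20, S21, S23, S24, S25, S27, S28, S29, S32, S34, S35, S38, S39}
Count = 26

26


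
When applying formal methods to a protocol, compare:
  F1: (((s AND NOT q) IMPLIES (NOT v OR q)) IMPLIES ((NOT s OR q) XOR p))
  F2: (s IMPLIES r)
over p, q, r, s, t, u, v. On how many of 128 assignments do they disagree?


F1 = (((s AND NOT q) IMPLIES (NOT v OR q)) IMPLIES ((NOT s OR q) XOR p))
F2 = (s IMPLIES r)
Evaluate both on each of 128 rows (bits = p,q,r,s,t,u,v):
  row 0 [0000000]: F1=1 F2=1 -> 0
  row 1 [0000001]: F1=1 F2=1 -> 0
  row 2 [0000010]: F1=1 F2=1 -> 0
  row 3 [0000011]: F1=1 F2=1 -> 0
  row 4 [0000100]: F1=1 F2=1 -> 0
  (every remaining row is evaluated the same way; all 128 results are listed next)
Full result column, 8 rows per line (p,q,r,s fixed per line; t,u,v runs 000..111 left to right):
  rows 0-7 [p,q,r,s=0000]: 00000000  (ones: 0)
  rows 8-15 [p,q,r,s=0001]: 01010101  (ones: 4)
  rows 16-23 [p,q,r,s=0010]: 00000000  (ones: 0)
  rows 24-31 [p,q,r,s=0011]: 10101010  (ones: 4)
  rows 32-39 [p,q,r,s=0100]: 00000000  (ones: 0)
  rows 40-47 [p,q,r,s=0101]: 11111111  (ones: 8)
  rows 48-55 [p,q,r,s=0110]: 00000000  (ones: 0)
  rows 56-63 [p,q,r,s=0111]: 00000000  (ones: 0)
  rows 64-71 [p,q,r,s=1000]: 11111111  (ones: 8)
  rows 72-79 [p,q,r,s=1001]: 11111111  (ones: 8)
  rows 80-87 [p,q,r,s=1010]: 11111111  (ones: 8)
  rows 88-95 [p,q,r,s=1011]: 00000000  (ones: 0)
  rows 96-103 [p,q,r,s=1100]: 11111111  (ones: 8)
  rows 104-111 [p,q,r,s=1101]: 00000000  (ones: 0)
  rows 112-119 [p,q,r,s=1110]: 11111111  (ones: 8)
  rows 120-127 [p,q,r,s=1111]: 11111111  (ones: 8)
Disagreements = 0+4+0+4+0+8+0+0+8+8+8+0+8+0+8+8 = 64

64


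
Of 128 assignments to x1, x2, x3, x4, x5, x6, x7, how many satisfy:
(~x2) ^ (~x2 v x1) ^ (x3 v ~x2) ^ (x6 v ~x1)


CNF with 4 clauses over 7 vars (128 assignments).
An assignment satisfies CNF iff every clause has >=1 true literal.
Check each row (bits = x1,x2,x3,x4,x5,x6,x7; clause T/F shown):
  row 0 [0000000]: clauses=TTTT -> 1
  row 1 [0000001]: clauses=TTTT -> 1
  row 2 [0000010]: clauses=TTTT -> 1
  row 3 [0000011]: clauses=TTTT -> 1
  row 4 [0000100]: clauses=TTTT -> 1
  (every remaining row is evaluated the same way; all 128 results are listed next)
Full result column, 8 rows per line (x1,x2,x3,x4 fixed per line; x5,x6,x7 runs 000..111 left to right):
  rows 0-7 [x1,x2,x3,x4=0000]: 11111111  (ones: 8)
  rows 8-15 [x1,x2,x3,x4=0001]: 11111111  (ones: 8)
  rows 16-23 [x1,x2,x3,x4=0010]: 11111111  (ones: 8)
  rows 24-31 [x1,x2,x3,x4=0011]: 11111111  (ones: 8)
  rows 32-39 [x1,x2,x3,x4=0100]: 00000000  (ones: 0)
  rows 40-47 [x1,x2,x3,x4=0101]: 00000000  (ones: 0)
  rows 48-55 [x1,x2,x3,x4=0110]: 00000000  (ones: 0)
  rows 56-63 [x1,x2,x3,x4=0111]: 00000000  (ones: 0)
  rows 64-71 [x1,x2,x3,x4=1000]: 00110011  (ones: 4)
  rows 72-79 [x1,x2,x3,x4=1001]: 00110011  (ones: 4)
  rows 80-87 [x1,x2,x3,x4=1010]: 00110011  (ones: 4)
  rows 88-95 [x1,x2,x3,x4=1011]: 00110011  (ones: 4)
  rows 96-103 [x1,x2,x3,x4=1100]: 00000000  (ones: 0)
  rows 104-111 [x1,x2,x3,x4=1101]: 00000000  (ones: 0)
  rows 112-119 [x1,x2,x3,x4=1110]: 00000000  (ones: 0)
  rows 120-127 [x1,x2,x3,x4=1111]: 00000000  (ones: 0)
Satisfying assignments = 8+8+8+8+0+0+0+0+4+4+4+4+0+0+0+0 = 48

48


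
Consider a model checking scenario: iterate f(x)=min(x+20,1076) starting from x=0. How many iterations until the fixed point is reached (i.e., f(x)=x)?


Step 1: x=0, cap=1076, increment=20
Step 2: x grows by 20 each step until capped at 1076; fixed point is x=1076
Step 3: iterations = ceil(1076/20) = 54

54


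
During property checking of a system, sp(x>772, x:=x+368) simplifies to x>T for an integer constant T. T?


Formula: sp(P, x:=E) = exists old_x. (x = E[old_x/x]) AND P[old_x/x] (old_x is the value of x before the assignment; eliminate old_x by solving x = E[old_x/x] for old_x)
Step 1: Precondition P: x>772, i.e. old_x > 772
Step 2: Assignment gives x = old_x + 368, so old_x = x - 368
Step 3: Substitute into P: x - 368 > 772
Step 4: Simplify: x > 772+368 = 1140

1140


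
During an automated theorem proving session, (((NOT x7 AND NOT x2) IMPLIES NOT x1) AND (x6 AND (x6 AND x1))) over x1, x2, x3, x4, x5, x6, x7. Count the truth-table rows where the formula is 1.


Formula: (((NOT x7 AND NOT x2) IMPLIES NOT x1) AND (x6 AND (x6 AND x1))) over 7 vars (128 rows)
Evaluate each row (x1, x2, x3, x4, x5, x6, x7 as bits, MSB first):
  row 0 [0000000]: (((NOT 0 AND NOT 0) IMPLIES NOT 0) AND (0 AND (0 AND 0))) -> 0
  row 1 [0000001]: (((NOT 1 AND NOT 0) IMPLIES NOT 0) AND (0 AND (0 AND 0))) -> 0
  row 2 [0000010]: (((NOT 0 AND NOT 0) IMPLIES NOT 0) AND (1 AND (1 AND 0))) -> 0
  row 3 [0000011]: (((NOT 1 AND NOT 0) IMPLIES NOT 0) AND (1 AND (1 AND 0))) -> 0
  row 4 [0000100]: (((NOT 0 AND NOT 0) IMPLIES NOT 0) AND (0 AND (0 AND 0))) -> 0
  (every remaining row is evaluated the same way; all 128 results are listed next)
Full result column, 8 rows per line (x1,x2,x3,x4 fixed per line; x5,x6,x7 runs 000..111 left to right):
  rows 0-7 [x1,x2,x3,x4=0000]: 00000000  (ones: 0)
  rows 8-15 [x1,x2,x3,x4=0001]: 00000000  (ones: 0)
  rows 16-23 [x1,x2,x3,x4=0010]: 00000000  (ones: 0)
  rows 24-31 [x1,x2,x3,x4=0011]: 00000000  (ones: 0)
  rows 32-39 [x1,x2,x3,x4=0100]: 00000000  (ones: 0)
  rows 40-47 [x1,x2,x3,x4=0101]: 00000000  (ones: 0)
  rows 48-55 [x1,x2,x3,x4=0110]: 00000000  (ones: 0)
  rows 56-63 [x1,x2,x3,x4=0111]: 00000000  (ones: 0)
  rows 64-71 [x1,x2,x3,x4=1000]: 00010001  (ones: 2)
  rows 72-79 [x1,x2,x3,x4=1001]: 00010001  (ones: 2)
  rows 80-87 [x1,x2,x3,x4=1010]: 00010001  (ones: 2)
  rows 88-95 [x1,x2,x3,x4=1011]: 00010001  (ones: 2)
  rows 96-103 [x1,x2,x3,x4=1100]: 00110011  (ones: 4)
  rows 104-111 [x1,x2,x3,x4=1101]: 00110011  (ones: 4)
  rows 112-119 [x1,x2,x3,x4=1110]: 00110011  (ones: 4)
  rows 120-127 [x1,x2,x3,x4=1111]: 00110011  (ones: 4)
Count of 1-rows = 0+0+0+0+0+0+0+0+2+2+2+2+4+4+4+4 = 24

24
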